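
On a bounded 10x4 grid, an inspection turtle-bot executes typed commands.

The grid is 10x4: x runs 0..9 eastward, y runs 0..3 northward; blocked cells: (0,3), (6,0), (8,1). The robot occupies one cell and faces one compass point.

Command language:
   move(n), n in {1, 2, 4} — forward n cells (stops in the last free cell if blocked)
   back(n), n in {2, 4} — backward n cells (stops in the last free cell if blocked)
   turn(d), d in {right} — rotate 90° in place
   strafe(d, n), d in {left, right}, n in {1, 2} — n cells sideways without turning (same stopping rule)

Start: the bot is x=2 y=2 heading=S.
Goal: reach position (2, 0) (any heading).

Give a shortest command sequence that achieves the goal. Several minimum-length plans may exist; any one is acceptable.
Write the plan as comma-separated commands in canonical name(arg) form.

move(4)

initial: x=2 y=2 heading=S
[1] after move(4): x=2 y=0 heading=S
nothing shorter than 1 reaches the goal.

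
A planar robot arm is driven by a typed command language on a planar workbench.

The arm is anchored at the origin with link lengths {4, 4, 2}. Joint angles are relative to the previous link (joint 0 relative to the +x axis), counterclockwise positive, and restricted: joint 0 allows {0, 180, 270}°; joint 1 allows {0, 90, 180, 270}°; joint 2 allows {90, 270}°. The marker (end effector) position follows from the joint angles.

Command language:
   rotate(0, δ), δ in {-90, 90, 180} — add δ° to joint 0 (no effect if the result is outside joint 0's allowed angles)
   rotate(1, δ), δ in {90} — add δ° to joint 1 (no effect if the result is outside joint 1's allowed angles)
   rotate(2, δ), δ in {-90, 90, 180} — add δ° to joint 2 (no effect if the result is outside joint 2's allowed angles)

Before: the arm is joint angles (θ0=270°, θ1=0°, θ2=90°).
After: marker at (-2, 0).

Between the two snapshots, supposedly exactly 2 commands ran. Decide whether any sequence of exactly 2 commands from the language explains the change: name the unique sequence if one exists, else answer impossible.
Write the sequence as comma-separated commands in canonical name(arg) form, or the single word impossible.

begin: joint angles (θ0=270°, θ1=0°, θ2=90°)
t=1 rotate(1, 90) ⇒ joint angles (θ0=270°, θ1=90°, θ2=90°)
t=2 rotate(1, 90) ⇒ joint angles (θ0=270°, θ1=180°, θ2=90°)
no rival 2-sequence matches.

rotate(1, 90), rotate(1, 90)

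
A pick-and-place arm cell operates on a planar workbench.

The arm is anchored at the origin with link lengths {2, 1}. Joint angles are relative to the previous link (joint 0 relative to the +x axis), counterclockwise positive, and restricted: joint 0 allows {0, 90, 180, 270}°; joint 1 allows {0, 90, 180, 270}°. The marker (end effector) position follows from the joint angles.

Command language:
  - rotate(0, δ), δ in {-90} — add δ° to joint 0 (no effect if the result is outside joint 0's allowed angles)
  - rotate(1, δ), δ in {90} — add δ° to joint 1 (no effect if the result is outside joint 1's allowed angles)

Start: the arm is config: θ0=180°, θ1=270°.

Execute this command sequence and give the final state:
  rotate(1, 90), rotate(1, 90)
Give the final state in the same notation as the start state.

config: θ0=180°, θ1=90°

start: config: θ0=180°, θ1=270°
t=1 rotate(1, 90) ⇒ config: θ0=180°, θ1=0°
t=2 rotate(1, 90) ⇒ config: θ0=180°, θ1=90°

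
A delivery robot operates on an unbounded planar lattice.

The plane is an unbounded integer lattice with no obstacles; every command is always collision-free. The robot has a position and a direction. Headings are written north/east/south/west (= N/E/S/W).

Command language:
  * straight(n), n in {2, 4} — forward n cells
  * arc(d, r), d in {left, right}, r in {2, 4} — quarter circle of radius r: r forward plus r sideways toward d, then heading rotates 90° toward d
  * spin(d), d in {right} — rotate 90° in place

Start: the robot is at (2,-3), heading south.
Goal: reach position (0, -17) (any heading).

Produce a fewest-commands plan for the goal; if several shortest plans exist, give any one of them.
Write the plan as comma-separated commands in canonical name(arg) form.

from: at (2,-3), heading south
step 1 (arc(left, 4)): at (6,-7), heading east
step 2 (arc(right, 2)): at (8,-9), heading south
step 3 (arc(right, 4)): at (4,-13), heading west
step 4 (arc(left, 4)): at (0,-17), heading south
no 3-step plan works, so 4 is optimal.

arc(left, 4), arc(right, 2), arc(right, 4), arc(left, 4)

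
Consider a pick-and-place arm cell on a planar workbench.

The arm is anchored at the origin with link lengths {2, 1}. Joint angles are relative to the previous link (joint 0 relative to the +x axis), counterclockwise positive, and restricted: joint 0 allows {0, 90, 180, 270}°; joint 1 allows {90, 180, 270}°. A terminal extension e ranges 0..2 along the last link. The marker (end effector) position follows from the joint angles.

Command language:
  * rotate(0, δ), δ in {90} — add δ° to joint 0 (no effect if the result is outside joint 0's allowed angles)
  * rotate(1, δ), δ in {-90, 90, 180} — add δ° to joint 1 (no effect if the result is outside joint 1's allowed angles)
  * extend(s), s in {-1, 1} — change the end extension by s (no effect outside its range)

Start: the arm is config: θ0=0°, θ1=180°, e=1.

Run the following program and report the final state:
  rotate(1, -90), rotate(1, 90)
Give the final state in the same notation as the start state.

start: config: θ0=0°, θ1=180°, e=1
1. rotate(1, -90) → config: θ0=0°, θ1=90°, e=1
2. rotate(1, 90) → config: θ0=0°, θ1=180°, e=1

config: θ0=0°, θ1=180°, e=1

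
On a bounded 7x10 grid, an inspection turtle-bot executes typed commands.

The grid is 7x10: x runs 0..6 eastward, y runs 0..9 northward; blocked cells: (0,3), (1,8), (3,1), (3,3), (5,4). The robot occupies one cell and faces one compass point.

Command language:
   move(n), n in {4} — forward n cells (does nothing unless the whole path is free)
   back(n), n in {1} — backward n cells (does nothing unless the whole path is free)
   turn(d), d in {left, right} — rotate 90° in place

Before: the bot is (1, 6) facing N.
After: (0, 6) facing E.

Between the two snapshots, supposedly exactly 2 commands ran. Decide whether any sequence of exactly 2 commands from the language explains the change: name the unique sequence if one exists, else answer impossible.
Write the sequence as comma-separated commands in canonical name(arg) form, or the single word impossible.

key: position moved to (0,6) AND the heading swung to E — translation plus rotation needed
initial: (1, 6) facing N
t=1 turn(right) ⇒ (1, 6) facing E
t=2 back(1) ⇒ (0, 6) facing E
uniquely the one of 16 2-step routes that fits.

turn(right), back(1)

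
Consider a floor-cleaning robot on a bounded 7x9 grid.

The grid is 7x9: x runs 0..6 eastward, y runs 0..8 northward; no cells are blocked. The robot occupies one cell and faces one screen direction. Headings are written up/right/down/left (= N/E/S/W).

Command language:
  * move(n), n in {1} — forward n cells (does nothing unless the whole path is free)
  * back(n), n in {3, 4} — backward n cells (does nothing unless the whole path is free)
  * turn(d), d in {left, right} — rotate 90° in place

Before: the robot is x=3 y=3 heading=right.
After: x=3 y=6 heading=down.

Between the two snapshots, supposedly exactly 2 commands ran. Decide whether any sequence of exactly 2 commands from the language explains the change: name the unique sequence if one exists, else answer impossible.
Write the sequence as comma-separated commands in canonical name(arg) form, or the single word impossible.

key: order matters: swapping turn(right) and back(3) lands elsewhere
from: x=3 y=3 heading=right
t=1 turn(right) ⇒ x=3 y=3 heading=down
t=2 back(3) ⇒ x=3 y=6 heading=down
no rival 2-sequence matches.

turn(right), back(3)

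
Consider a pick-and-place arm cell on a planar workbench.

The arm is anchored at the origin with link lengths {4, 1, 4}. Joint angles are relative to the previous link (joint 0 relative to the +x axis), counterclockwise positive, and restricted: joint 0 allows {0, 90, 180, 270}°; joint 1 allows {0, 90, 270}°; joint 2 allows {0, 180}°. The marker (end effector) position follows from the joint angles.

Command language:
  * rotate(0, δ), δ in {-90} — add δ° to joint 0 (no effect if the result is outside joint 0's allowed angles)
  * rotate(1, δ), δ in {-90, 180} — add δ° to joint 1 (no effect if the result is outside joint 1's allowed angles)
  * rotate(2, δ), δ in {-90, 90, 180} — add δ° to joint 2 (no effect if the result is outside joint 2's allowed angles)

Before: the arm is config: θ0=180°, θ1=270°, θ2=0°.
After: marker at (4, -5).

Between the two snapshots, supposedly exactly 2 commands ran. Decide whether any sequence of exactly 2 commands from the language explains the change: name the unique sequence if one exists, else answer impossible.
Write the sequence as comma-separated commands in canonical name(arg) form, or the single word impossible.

rotate(0, -90), rotate(0, -90)

t0: config: θ0=180°, θ1=270°, θ2=0°
step 1 (rotate(0, -90)): config: θ0=90°, θ1=270°, θ2=0°
step 2 (rotate(0, -90)): config: θ0=0°, θ1=270°, θ2=0°
all 36 alternatives checked — unique.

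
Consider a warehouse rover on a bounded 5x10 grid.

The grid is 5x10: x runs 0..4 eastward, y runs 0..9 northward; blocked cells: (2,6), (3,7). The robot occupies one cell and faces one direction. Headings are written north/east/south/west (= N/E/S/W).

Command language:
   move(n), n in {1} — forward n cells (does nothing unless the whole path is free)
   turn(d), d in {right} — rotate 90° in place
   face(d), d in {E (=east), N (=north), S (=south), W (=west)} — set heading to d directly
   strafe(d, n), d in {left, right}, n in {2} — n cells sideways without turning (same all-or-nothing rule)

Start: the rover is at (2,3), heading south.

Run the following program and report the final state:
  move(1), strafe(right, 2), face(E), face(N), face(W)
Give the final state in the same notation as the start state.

start: at (2,3), heading south
1. move(1) → at (2,2), heading south
2. strafe(right, 2) → at (0,2), heading south
3. face(E) → at (0,2), heading east
4. face(N) → at (0,2), heading north
5. face(W) → at (0,2), heading west

at (0,2), heading west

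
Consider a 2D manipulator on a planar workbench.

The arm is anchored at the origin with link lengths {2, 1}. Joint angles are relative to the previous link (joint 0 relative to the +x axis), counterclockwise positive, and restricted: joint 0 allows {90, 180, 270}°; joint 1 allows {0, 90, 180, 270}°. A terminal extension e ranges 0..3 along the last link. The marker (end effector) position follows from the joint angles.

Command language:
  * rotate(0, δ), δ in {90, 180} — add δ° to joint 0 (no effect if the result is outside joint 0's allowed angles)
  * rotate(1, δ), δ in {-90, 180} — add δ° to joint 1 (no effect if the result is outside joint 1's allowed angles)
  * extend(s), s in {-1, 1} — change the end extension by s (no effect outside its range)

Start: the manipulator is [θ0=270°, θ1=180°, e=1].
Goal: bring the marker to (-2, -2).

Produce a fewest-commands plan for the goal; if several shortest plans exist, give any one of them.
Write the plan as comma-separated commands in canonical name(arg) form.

start: [θ0=270°, θ1=180°, e=1]
[1] after rotate(1, -90): [θ0=270°, θ1=90°, e=1]
[2] after rotate(1, 180): [θ0=270°, θ1=270°, e=1]
nothing shorter than 2 reaches the goal.

rotate(1, -90), rotate(1, 180)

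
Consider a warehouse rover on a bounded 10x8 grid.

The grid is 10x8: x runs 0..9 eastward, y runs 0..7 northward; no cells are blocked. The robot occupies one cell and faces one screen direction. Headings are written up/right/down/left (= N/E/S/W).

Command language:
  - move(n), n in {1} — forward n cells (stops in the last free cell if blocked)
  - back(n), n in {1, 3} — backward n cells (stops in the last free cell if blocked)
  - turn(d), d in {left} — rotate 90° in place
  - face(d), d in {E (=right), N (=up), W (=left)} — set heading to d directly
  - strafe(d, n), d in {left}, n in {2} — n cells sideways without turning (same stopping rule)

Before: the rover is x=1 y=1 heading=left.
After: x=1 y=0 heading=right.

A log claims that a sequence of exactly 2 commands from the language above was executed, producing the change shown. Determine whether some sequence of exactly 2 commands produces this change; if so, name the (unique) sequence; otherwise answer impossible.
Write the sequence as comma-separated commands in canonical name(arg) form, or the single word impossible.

key: running face(E) before strafe(left, 2) would end elsewhere — order is forced
begin: x=1 y=1 heading=left
[1] after strafe(left, 2): x=1 y=0 heading=left
[2] after face(E): x=1 y=0 heading=right
all 64 alternatives checked — unique.

strafe(left, 2), face(E)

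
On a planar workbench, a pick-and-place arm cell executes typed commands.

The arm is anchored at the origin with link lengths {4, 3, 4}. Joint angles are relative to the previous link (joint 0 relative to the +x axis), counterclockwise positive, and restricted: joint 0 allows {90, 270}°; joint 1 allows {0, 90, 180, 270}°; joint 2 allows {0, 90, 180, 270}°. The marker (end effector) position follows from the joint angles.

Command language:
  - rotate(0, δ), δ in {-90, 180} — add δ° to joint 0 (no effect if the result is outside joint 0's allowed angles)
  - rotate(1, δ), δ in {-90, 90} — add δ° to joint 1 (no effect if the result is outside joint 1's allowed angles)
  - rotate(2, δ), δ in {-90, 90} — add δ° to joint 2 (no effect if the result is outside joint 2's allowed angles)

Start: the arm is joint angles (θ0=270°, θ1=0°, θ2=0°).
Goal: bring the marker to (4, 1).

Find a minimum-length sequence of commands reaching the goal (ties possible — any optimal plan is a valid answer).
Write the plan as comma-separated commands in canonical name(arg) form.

rotate(1, -90), rotate(1, -90), rotate(0, 180), rotate(2, 90)

t0: joint angles (θ0=270°, θ1=0°, θ2=0°)
step 1 (rotate(1, -90)): joint angles (θ0=270°, θ1=270°, θ2=0°)
step 2 (rotate(1, -90)): joint angles (θ0=270°, θ1=180°, θ2=0°)
step 3 (rotate(0, 180)): joint angles (θ0=90°, θ1=180°, θ2=0°)
step 4 (rotate(2, 90)): joint angles (θ0=90°, θ1=180°, θ2=90°)
shorter routes all fall short; 4 is best.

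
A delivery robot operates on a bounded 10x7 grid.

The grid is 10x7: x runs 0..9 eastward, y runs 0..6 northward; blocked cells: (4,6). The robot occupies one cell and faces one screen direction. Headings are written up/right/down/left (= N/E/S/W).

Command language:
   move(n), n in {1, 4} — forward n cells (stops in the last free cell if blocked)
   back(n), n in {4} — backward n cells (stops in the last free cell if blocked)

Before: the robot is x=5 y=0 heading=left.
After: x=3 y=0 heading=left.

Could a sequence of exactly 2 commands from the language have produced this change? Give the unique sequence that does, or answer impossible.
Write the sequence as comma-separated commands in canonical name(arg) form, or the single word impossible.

key: still facing W at the end — nothing in the sequence rotates
start: x=5 y=0 heading=left
step 1 (move(1)): x=4 y=0 heading=left
step 2 (move(1)): x=3 y=0 heading=left
all 9 alternatives checked — unique.

move(1), move(1)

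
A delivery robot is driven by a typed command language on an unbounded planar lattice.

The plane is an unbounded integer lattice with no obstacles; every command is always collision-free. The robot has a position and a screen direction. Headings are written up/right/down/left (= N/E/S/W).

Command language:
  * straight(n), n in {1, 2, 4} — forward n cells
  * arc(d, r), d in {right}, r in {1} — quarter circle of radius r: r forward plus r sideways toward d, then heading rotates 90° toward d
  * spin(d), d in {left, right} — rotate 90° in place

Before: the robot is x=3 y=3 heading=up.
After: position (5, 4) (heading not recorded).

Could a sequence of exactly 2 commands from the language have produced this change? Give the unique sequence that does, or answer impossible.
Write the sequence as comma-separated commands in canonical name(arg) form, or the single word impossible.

arc(right, 1), straight(1)

key: order matters: swapping arc(right, 1) and straight(1) lands elsewhere
t0: x=3 y=3 heading=up
1. arc(right, 1) → x=4 y=4 heading=right
2. straight(1) → x=5 y=4 heading=right
all 36 alternatives checked — unique.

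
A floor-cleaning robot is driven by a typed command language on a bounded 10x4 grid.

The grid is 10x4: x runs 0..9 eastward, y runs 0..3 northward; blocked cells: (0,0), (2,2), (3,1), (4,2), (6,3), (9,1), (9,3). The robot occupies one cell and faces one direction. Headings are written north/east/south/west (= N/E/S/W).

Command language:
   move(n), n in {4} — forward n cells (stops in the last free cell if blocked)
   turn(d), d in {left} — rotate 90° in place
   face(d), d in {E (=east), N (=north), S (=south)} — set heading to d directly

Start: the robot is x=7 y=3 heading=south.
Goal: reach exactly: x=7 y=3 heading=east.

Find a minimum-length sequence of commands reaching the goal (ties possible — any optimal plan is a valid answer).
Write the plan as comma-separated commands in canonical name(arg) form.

turn(left)

begin: x=7 y=3 heading=south
step 1 (turn(left)): x=7 y=3 heading=east
shorter routes all fall short; 1 is best.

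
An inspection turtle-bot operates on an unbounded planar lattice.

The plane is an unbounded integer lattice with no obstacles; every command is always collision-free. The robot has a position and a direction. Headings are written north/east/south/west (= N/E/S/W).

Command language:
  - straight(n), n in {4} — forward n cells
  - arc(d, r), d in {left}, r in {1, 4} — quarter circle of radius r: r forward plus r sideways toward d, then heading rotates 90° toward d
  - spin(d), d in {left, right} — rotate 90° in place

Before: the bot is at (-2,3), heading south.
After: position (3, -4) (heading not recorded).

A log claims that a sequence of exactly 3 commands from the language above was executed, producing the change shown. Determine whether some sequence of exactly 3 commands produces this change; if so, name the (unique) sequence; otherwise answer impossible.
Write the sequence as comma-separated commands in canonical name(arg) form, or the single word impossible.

key: order matters: swapping straight(4) and arc(left, 1) lands elsewhere
initial: at (-2,3), heading south
[1] after straight(4): at (-2,-1), heading south
[2] after arc(left, 4): at (2,-5), heading east
[3] after arc(left, 1): at (3,-4), heading north
all 125 alternatives checked — unique.

straight(4), arc(left, 4), arc(left, 1)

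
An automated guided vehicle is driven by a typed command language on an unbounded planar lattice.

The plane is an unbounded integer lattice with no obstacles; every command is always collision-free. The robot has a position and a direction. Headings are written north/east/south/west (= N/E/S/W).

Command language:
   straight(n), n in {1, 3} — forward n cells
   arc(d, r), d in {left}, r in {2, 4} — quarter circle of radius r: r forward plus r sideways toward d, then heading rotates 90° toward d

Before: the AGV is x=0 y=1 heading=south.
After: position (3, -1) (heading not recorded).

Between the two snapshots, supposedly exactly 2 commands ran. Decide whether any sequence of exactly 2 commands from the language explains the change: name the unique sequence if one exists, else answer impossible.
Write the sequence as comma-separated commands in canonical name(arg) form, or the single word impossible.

arc(left, 2), straight(1)

key: running straight(1) before arc(left, 2) would end elsewhere — order is forced
start: x=0 y=1 heading=south
step 1 (arc(left, 2)): x=2 y=-1 heading=east
step 2 (straight(1)): x=3 y=-1 heading=east
no rival 2-sequence matches.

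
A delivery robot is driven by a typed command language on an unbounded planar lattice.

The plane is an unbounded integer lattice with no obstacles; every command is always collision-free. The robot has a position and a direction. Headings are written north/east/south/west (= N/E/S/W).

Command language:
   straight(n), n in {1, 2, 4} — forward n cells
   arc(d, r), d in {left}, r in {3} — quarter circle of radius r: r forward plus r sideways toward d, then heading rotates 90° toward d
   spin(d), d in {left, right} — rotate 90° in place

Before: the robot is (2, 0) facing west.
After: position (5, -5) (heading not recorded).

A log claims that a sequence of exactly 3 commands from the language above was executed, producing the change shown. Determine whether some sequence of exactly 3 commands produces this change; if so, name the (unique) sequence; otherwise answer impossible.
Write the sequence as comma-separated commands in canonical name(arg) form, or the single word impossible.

key: order matters: swapping spin(left) and arc(left, 3) lands elsewhere
start: (2, 0) facing west
step 1 (spin(left)): (2, 0) facing south
step 2 (straight(2)): (2, -2) facing south
step 3 (arc(left, 3)): (5, -5) facing east
no other 3-command option fits: unique.

spin(left), straight(2), arc(left, 3)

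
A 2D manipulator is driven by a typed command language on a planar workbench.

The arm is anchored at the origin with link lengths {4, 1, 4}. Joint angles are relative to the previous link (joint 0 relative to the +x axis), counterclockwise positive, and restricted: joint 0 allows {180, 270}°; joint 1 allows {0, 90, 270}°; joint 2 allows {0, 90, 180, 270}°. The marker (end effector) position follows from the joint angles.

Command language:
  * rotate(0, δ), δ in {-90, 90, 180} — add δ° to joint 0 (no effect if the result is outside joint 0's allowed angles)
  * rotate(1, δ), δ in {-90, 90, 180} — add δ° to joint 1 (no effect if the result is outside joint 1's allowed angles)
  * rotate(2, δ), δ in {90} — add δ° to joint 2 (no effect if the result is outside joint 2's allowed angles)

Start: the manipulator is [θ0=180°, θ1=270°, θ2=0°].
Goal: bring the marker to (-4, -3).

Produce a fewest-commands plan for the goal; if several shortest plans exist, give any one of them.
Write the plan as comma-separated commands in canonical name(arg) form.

from: [θ0=180°, θ1=270°, θ2=0°]
1. rotate(2, 90) → [θ0=180°, θ1=270°, θ2=90°]
2. rotate(2, 90) → [θ0=180°, θ1=270°, θ2=180°]
no 1-step plan works, so 2 is optimal.

rotate(2, 90), rotate(2, 90)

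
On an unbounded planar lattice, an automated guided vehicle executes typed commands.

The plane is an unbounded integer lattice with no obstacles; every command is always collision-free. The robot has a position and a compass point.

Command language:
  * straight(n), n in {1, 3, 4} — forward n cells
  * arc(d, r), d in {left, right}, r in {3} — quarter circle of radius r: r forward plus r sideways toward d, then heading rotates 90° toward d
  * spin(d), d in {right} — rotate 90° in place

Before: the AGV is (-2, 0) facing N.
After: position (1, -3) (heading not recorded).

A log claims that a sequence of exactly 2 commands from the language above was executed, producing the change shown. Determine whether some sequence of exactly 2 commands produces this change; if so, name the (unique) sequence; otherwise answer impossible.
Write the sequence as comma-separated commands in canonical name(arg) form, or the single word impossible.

key: running arc(right, 3) before spin(right) would end elsewhere — order is forced
initial: (-2, 0) facing N
step 1 (spin(right)): (-2, 0) facing E
step 2 (arc(right, 3)): (1, -3) facing S
no rival 2-sequence matches.

spin(right), arc(right, 3)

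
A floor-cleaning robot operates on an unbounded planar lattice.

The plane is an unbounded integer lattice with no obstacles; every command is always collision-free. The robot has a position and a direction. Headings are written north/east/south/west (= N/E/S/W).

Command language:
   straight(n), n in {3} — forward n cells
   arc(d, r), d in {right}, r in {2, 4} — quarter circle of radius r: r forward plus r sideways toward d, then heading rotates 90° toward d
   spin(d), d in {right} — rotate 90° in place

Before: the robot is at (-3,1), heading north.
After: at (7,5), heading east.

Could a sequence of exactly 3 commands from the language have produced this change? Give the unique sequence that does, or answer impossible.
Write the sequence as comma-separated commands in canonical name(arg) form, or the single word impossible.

key: cell and facing (now E) both changed — the 3 commands mix motion and turning
initial: at (-3,1), heading north
t=1 arc(right, 4) ⇒ at (1,5), heading east
t=2 straight(3) ⇒ at (4,5), heading east
t=3 straight(3) ⇒ at (7,5), heading east
no rival 3-sequence matches.

arc(right, 4), straight(3), straight(3)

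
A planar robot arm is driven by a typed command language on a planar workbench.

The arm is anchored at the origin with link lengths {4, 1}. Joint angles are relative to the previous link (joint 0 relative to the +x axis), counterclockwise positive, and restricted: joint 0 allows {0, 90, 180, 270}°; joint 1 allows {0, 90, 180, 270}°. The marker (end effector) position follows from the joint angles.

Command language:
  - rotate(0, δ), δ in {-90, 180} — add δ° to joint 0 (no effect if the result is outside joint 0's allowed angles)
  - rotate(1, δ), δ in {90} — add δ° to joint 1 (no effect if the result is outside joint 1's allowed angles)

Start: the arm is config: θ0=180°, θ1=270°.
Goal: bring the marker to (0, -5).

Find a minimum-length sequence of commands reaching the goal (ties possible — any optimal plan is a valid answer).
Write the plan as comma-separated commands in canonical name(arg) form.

start: config: θ0=180°, θ1=270°
[1] after rotate(0, 180): config: θ0=0°, θ1=270°
[2] after rotate(0, -90): config: θ0=270°, θ1=270°
[3] after rotate(1, 90): config: θ0=270°, θ1=0°
nothing shorter than 3 reaches the goal.

rotate(0, 180), rotate(0, -90), rotate(1, 90)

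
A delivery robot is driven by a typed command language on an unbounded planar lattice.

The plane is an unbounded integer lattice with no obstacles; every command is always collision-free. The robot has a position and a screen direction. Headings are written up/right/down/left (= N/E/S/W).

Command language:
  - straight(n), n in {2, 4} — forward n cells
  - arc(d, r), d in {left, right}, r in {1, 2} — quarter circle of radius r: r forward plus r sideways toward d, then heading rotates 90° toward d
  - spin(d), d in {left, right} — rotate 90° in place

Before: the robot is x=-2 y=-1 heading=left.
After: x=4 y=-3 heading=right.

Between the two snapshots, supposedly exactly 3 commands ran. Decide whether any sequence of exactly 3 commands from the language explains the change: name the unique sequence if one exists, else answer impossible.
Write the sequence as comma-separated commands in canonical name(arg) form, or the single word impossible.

spin(left), arc(left, 2), straight(4)

key: order matters: swapping spin(left) and straight(4) lands elsewhere
start: x=-2 y=-1 heading=left
1. spin(left) → x=-2 y=-1 heading=down
2. arc(left, 2) → x=0 y=-3 heading=right
3. straight(4) → x=4 y=-3 heading=right
all 512 alternatives checked — unique.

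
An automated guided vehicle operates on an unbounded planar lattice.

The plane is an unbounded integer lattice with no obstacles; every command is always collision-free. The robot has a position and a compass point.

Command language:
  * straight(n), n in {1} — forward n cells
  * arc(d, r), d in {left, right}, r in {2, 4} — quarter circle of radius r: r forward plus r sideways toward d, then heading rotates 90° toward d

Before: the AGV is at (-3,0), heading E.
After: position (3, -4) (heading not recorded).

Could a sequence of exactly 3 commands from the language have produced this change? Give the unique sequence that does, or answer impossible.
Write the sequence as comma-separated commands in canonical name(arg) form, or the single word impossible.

key: running arc(right, 4) before straight(1) would end elsewhere — order is forced
start: at (-3,0), heading E
1. straight(1) → at (-2,0), heading E
2. straight(1) → at (-1,0), heading E
3. arc(right, 4) → at (3,-4), heading S
no other 3-command option fits: unique.

straight(1), straight(1), arc(right, 4)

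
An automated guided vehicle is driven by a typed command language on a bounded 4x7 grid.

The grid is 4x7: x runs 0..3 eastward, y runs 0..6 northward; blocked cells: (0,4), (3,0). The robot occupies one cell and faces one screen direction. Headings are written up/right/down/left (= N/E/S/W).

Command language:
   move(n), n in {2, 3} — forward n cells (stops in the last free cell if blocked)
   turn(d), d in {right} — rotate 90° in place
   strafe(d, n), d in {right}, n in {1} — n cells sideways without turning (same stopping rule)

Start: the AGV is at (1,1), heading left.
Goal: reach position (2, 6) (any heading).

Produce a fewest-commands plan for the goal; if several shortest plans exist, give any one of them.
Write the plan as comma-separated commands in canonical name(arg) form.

t0: at (1,1), heading left
[1] after turn(right): at (1,1), heading up
[2] after move(2): at (1,3), heading up
[3] after strafe(right, 1): at (2,3), heading up
[4] after move(3): at (2,6), heading up
no 3-step plan works, so 4 is optimal.

turn(right), move(2), strafe(right, 1), move(3)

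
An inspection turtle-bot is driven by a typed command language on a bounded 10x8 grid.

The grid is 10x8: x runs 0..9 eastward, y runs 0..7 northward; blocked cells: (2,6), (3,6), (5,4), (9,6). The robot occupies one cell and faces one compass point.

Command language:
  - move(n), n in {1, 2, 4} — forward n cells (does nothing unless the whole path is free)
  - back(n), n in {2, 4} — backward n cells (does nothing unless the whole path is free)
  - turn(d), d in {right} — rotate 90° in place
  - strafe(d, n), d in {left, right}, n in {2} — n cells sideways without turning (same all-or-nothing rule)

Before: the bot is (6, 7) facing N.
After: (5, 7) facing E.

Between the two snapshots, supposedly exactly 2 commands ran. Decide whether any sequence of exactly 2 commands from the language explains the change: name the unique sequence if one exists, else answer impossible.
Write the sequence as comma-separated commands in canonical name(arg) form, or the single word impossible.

impossible

every 2-command combo misses the target.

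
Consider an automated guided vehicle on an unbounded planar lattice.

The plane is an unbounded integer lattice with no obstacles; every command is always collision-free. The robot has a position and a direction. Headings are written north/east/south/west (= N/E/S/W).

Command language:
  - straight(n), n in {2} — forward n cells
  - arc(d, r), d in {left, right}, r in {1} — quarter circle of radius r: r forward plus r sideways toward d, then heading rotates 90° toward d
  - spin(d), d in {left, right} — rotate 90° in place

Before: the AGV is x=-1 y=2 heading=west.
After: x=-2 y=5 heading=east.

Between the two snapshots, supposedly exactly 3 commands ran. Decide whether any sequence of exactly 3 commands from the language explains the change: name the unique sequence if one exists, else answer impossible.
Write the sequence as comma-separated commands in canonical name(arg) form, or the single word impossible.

arc(right, 1), straight(2), spin(right)

key: cell and facing (now E) both changed — the 3 commands mix motion and turning
t0: x=-1 y=2 heading=west
t=1 arc(right, 1) ⇒ x=-2 y=3 heading=north
t=2 straight(2) ⇒ x=-2 y=5 heading=north
t=3 spin(right) ⇒ x=-2 y=5 heading=east
no rival 3-sequence matches.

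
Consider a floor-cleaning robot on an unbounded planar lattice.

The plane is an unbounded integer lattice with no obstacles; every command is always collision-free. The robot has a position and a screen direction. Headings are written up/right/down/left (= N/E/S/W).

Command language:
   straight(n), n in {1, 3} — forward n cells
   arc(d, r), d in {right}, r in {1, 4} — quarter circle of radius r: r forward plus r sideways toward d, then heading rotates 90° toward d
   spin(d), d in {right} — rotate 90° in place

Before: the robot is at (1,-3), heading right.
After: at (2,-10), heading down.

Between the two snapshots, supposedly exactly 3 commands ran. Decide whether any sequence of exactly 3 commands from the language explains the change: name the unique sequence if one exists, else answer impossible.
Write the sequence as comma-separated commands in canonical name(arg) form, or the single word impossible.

arc(right, 1), straight(3), straight(3)

key: order matters: swapping arc(right, 1) and straight(3) lands elsewhere
from: at (1,-3), heading right
step 1 (arc(right, 1)): at (2,-4), heading down
step 2 (straight(3)): at (2,-7), heading down
step 3 (straight(3)): at (2,-10), heading down
uniquely the one of 125 3-step routes that fits.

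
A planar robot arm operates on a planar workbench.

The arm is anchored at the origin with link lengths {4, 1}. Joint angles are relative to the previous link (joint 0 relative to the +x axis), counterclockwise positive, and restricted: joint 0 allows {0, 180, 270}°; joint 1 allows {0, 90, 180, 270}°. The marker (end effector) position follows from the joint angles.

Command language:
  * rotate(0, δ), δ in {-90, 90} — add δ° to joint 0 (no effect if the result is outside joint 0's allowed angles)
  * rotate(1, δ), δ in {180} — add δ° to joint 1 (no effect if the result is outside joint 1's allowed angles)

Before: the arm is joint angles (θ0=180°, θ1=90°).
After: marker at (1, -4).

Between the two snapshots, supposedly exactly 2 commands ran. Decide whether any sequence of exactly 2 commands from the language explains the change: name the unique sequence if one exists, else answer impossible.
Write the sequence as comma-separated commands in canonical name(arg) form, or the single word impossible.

key: order matters: swapping rotate(0, -90) and rotate(0, 90) lands elsewhere
t0: joint angles (θ0=180°, θ1=90°)
1. rotate(0, -90) → joint angles (θ0=180°, θ1=90°)
2. rotate(0, 90) → joint angles (θ0=270°, θ1=90°)
all 9 alternatives checked — unique.

rotate(0, -90), rotate(0, 90)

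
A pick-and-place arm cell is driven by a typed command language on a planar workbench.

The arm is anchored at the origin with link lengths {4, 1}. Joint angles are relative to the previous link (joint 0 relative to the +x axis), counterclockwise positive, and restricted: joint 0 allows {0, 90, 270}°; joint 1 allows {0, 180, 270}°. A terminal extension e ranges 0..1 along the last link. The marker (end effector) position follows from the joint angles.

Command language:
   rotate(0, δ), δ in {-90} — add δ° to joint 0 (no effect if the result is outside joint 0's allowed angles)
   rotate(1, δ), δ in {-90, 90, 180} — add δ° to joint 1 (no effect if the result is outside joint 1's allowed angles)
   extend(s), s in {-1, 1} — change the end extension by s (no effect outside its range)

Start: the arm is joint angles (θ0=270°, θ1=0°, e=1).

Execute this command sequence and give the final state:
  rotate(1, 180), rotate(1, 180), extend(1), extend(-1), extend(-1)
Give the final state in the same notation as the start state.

joint angles (θ0=270°, θ1=0°, e=0)

from: joint angles (θ0=270°, θ1=0°, e=1)
1. rotate(1, 180) → joint angles (θ0=270°, θ1=180°, e=1)
2. rotate(1, 180) → joint angles (θ0=270°, θ1=0°, e=1)
3. extend(1) → joint angles (θ0=270°, θ1=0°, e=1)
4. extend(-1) → joint angles (θ0=270°, θ1=0°, e=0)
5. extend(-1) → joint angles (θ0=270°, θ1=0°, e=0)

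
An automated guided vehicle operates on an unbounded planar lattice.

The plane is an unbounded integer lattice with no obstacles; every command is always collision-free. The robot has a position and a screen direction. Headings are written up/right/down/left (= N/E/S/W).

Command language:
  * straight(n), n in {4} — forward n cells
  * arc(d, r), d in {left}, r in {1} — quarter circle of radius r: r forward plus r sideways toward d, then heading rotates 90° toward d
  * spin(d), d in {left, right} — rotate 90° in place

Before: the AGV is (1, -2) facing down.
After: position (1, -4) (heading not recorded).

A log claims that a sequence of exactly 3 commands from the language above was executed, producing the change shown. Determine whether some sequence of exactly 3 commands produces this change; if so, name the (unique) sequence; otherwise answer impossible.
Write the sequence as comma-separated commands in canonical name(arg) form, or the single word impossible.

spin(right), arc(left, 1), arc(left, 1)

key: running arc(left, 1) before spin(right) would end elsewhere — order is forced
start: (1, -2) facing down
[1] after spin(right): (1, -2) facing left
[2] after arc(left, 1): (0, -3) facing down
[3] after arc(left, 1): (1, -4) facing right
no other 3-command option fits: unique.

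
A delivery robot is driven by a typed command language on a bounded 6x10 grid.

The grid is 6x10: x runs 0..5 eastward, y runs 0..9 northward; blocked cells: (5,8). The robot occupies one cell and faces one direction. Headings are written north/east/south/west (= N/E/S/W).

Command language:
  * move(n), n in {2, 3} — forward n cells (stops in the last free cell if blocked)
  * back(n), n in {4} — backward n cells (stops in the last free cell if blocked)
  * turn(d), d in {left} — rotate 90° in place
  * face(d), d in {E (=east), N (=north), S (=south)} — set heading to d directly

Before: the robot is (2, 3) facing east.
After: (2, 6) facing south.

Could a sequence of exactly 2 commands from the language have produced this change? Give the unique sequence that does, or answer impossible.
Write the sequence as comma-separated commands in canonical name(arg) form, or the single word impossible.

impossible

every 2-command combo misses the target.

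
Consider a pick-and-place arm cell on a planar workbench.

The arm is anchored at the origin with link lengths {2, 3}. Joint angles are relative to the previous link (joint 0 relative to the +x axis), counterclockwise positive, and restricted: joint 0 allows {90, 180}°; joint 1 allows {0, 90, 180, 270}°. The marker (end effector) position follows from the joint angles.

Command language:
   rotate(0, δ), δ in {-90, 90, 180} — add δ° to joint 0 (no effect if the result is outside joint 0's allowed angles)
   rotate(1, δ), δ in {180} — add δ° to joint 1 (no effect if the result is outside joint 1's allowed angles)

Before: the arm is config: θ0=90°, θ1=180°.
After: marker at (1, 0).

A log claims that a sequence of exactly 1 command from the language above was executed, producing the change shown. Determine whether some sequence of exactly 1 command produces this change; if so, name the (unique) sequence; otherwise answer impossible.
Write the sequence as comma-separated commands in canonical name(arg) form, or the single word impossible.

rotate(0, 90)

t0: config: θ0=90°, θ1=180°
1. rotate(0, 90) → config: θ0=180°, θ1=180°
uniquely the one of 4 1-step routes that fits.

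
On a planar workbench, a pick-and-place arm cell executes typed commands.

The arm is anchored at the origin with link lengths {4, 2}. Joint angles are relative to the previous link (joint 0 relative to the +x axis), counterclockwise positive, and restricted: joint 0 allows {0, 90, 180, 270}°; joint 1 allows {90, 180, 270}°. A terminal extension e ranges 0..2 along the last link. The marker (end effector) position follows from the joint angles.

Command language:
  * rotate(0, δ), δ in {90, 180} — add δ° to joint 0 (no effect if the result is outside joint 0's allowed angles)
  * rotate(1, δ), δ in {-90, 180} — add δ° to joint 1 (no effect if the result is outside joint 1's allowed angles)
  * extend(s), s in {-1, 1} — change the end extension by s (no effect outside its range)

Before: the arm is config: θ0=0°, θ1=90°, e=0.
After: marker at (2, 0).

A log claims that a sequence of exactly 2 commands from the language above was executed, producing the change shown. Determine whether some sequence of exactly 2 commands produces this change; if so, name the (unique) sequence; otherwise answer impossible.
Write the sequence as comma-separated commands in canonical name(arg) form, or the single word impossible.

key: running rotate(1, -90) before rotate(1, 180) would end elsewhere — order is forced
start: config: θ0=0°, θ1=90°, e=0
step 1 (rotate(1, 180)): config: θ0=0°, θ1=270°, e=0
step 2 (rotate(1, -90)): config: θ0=0°, θ1=180°, e=0
all 36 alternatives checked — unique.

rotate(1, 180), rotate(1, -90)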